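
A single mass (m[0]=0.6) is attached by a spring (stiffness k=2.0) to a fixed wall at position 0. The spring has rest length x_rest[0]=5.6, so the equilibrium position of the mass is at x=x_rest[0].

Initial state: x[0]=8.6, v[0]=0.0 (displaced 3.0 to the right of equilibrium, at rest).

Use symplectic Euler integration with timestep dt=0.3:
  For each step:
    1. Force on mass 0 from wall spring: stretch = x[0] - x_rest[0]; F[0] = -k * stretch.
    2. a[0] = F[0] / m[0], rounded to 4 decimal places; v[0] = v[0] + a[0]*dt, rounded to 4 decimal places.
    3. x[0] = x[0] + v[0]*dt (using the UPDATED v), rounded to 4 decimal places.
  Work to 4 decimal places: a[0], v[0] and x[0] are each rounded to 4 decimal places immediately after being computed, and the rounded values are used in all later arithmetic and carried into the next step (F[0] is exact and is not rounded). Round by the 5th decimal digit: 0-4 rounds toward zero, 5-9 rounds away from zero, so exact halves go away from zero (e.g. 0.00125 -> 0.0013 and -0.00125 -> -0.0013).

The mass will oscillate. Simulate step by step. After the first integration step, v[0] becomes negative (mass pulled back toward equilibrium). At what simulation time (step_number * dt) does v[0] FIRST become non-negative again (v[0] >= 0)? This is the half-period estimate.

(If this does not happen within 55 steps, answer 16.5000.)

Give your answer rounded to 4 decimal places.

Step 0: x=[8.6000] v=[0.0000]
Step 1: x=[7.7000] v=[-3.0000]
Step 2: x=[6.1700] v=[-5.1000]
Step 3: x=[4.4690] v=[-5.6700]
Step 4: x=[3.1073] v=[-4.5390]
Step 5: x=[2.4934] v=[-2.0463]
Step 6: x=[2.8115] v=[1.0603]
First v>=0 after going negative at step 6, time=1.8000

Answer: 1.8000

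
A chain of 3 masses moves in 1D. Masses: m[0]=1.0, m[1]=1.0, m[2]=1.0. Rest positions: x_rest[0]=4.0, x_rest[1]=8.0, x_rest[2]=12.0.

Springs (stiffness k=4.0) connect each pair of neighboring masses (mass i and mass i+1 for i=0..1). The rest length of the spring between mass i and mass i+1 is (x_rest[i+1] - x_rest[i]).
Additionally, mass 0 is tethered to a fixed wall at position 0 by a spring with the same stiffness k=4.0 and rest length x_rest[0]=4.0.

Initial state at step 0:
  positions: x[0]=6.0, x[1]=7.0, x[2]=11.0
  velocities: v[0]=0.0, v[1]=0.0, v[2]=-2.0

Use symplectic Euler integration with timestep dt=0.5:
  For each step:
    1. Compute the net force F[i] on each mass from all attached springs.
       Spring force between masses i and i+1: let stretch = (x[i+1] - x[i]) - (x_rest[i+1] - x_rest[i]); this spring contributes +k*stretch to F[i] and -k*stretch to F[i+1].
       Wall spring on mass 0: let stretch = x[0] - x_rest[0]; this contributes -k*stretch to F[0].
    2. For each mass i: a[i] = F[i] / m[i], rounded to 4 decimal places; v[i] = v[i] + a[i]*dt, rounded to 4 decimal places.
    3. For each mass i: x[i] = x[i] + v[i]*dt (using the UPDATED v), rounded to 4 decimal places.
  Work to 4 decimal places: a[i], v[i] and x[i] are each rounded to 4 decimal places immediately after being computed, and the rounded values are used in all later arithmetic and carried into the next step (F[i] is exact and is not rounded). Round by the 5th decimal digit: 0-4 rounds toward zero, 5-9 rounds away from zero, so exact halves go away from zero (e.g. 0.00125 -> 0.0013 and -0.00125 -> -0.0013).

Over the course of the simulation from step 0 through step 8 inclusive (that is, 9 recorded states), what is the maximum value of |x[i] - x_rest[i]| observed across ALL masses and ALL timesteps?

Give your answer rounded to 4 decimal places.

Step 0: x=[6.0000 7.0000 11.0000] v=[0.0000 0.0000 -2.0000]
Step 1: x=[1.0000 10.0000 10.0000] v=[-10.0000 6.0000 -2.0000]
Step 2: x=[4.0000 4.0000 13.0000] v=[6.0000 -12.0000 6.0000]
Step 3: x=[3.0000 7.0000 11.0000] v=[-2.0000 6.0000 -4.0000]
Step 4: x=[3.0000 10.0000 9.0000] v=[0.0000 6.0000 -4.0000]
Step 5: x=[7.0000 5.0000 12.0000] v=[8.0000 -10.0000 6.0000]
Step 6: x=[2.0000 9.0000 12.0000] v=[-10.0000 8.0000 0.0000]
Step 7: x=[2.0000 9.0000 13.0000] v=[0.0000 0.0000 2.0000]
Step 8: x=[7.0000 6.0000 14.0000] v=[10.0000 -6.0000 2.0000]
Max displacement = 4.0000

Answer: 4.0000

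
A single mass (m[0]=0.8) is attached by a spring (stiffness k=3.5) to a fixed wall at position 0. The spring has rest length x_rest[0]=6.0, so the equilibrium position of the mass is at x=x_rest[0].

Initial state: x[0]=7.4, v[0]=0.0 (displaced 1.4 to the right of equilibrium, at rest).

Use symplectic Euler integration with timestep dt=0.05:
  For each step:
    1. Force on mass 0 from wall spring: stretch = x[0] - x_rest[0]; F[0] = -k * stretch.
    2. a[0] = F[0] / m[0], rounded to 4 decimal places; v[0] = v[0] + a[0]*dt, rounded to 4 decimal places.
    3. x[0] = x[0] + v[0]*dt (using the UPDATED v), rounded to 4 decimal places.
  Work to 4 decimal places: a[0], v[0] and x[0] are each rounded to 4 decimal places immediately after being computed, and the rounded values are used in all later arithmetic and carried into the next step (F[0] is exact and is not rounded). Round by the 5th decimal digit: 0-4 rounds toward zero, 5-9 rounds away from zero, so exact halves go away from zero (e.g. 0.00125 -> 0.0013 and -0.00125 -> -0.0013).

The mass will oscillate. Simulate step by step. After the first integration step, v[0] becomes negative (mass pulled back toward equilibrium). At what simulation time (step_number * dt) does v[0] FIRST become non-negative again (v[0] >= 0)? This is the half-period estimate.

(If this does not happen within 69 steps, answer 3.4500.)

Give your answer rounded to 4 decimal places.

Step 0: x=[7.4000] v=[0.0000]
Step 1: x=[7.3847] v=[-0.3063]
Step 2: x=[7.3542] v=[-0.6092]
Step 3: x=[7.3089] v=[-0.9054]
Step 4: x=[7.2493] v=[-1.1917]
Step 5: x=[7.1761] v=[-1.4650]
Step 6: x=[7.0900] v=[-1.7223]
Step 7: x=[6.9920] v=[-1.9607]
Step 8: x=[6.8831] v=[-2.1777]
Step 9: x=[6.7646] v=[-2.3709]
Step 10: x=[6.6377] v=[-2.5382]
Step 11: x=[6.5038] v=[-2.6777]
Step 12: x=[6.3644] v=[-2.7879]
Step 13: x=[6.2210] v=[-2.8676]
Step 14: x=[6.0752] v=[-2.9159]
Step 15: x=[5.9286] v=[-2.9324]
Step 16: x=[5.7828] v=[-2.9168]
Step 17: x=[5.6393] v=[-2.8693]
Step 18: x=[5.4998] v=[-2.7904]
Step 19: x=[5.3658] v=[-2.6810]
Step 20: x=[5.2387] v=[-2.5423]
Step 21: x=[5.1199] v=[-2.3758]
Step 22: x=[5.0107] v=[-2.1833]
Step 23: x=[4.9124] v=[-1.9669]
Step 24: x=[4.8260] v=[-1.7290]
Step 25: x=[4.7524] v=[-1.4722]
Step 26: x=[4.6924] v=[-1.1993]
Step 27: x=[4.6467] v=[-0.9133]
Step 28: x=[4.6158] v=[-0.6173]
Step 29: x=[4.6001] v=[-0.3145]
Step 30: x=[4.5997] v=[-0.0083]
Step 31: x=[4.6146] v=[0.2980]
First v>=0 after going negative at step 31, time=1.5500

Answer: 1.5500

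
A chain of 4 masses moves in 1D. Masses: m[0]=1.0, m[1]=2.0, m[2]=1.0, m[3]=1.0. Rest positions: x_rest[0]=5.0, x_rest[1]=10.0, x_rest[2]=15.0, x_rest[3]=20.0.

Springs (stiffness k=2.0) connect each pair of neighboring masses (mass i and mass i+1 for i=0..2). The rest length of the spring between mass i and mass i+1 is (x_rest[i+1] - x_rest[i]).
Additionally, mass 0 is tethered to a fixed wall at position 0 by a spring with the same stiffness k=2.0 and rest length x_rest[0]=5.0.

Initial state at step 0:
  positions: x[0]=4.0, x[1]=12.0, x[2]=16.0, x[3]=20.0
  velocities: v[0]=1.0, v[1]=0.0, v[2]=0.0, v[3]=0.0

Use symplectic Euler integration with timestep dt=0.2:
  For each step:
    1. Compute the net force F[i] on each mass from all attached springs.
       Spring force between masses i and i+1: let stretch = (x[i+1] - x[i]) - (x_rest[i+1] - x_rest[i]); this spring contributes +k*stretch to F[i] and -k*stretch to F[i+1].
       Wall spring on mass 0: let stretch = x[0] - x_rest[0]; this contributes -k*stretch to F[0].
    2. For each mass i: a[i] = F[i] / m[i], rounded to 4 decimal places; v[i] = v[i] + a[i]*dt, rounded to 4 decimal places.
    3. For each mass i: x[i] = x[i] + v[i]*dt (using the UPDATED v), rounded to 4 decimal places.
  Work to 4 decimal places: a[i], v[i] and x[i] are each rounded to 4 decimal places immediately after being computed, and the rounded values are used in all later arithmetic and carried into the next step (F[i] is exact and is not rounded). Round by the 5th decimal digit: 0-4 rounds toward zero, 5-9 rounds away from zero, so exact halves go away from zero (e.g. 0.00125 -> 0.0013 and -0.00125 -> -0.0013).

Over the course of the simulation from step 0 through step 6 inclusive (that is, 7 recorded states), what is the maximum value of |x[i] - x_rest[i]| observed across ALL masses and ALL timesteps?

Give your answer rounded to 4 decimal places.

Answer: 2.5369

Derivation:
Step 0: x=[4.0000 12.0000 16.0000 20.0000] v=[1.0000 0.0000 0.0000 0.0000]
Step 1: x=[4.5200 11.8400 16.0000 20.0800] v=[2.6000 -0.8000 0.0000 0.4000]
Step 2: x=[5.2640 11.5536 15.9936 20.2336] v=[3.7200 -1.4320 -0.0320 0.7680]
Step 3: x=[6.0900 11.1932 15.9712 20.4480] v=[4.1302 -1.8019 -0.1120 1.0720]
Step 4: x=[6.8371 10.8198 15.9247 20.7043] v=[3.7355 -1.8669 -0.2325 1.2813]
Step 5: x=[7.3558 10.4913 15.8522 20.9782] v=[2.5937 -1.6425 -0.3626 1.3695]
Step 6: x=[7.5369 10.2518 15.7609 21.2420] v=[0.9056 -1.1974 -0.4566 1.3191]
Max displacement = 2.5369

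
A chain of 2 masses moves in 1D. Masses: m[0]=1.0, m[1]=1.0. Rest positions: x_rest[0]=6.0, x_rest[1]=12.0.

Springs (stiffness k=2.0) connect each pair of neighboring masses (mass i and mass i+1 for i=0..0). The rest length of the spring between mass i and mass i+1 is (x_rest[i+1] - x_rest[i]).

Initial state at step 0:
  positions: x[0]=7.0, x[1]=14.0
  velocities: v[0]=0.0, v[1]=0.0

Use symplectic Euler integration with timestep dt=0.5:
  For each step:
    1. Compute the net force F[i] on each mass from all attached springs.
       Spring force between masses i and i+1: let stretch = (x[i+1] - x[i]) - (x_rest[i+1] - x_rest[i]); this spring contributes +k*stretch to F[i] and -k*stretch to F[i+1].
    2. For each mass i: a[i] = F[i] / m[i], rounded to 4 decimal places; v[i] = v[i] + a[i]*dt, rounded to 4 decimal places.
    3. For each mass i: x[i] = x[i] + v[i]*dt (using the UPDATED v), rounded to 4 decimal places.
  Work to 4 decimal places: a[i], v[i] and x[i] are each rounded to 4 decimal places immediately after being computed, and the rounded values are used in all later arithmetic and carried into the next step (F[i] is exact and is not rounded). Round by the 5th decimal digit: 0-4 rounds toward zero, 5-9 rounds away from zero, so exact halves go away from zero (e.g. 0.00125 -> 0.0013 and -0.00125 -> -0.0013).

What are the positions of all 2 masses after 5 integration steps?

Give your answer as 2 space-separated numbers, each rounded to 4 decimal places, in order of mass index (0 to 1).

Step 0: x=[7.0000 14.0000] v=[0.0000 0.0000]
Step 1: x=[7.5000 13.5000] v=[1.0000 -1.0000]
Step 2: x=[8.0000 13.0000] v=[1.0000 -1.0000]
Step 3: x=[8.0000 13.0000] v=[0.0000 0.0000]
Step 4: x=[7.5000 13.5000] v=[-1.0000 1.0000]
Step 5: x=[7.0000 14.0000] v=[-1.0000 1.0000]

Answer: 7.0000 14.0000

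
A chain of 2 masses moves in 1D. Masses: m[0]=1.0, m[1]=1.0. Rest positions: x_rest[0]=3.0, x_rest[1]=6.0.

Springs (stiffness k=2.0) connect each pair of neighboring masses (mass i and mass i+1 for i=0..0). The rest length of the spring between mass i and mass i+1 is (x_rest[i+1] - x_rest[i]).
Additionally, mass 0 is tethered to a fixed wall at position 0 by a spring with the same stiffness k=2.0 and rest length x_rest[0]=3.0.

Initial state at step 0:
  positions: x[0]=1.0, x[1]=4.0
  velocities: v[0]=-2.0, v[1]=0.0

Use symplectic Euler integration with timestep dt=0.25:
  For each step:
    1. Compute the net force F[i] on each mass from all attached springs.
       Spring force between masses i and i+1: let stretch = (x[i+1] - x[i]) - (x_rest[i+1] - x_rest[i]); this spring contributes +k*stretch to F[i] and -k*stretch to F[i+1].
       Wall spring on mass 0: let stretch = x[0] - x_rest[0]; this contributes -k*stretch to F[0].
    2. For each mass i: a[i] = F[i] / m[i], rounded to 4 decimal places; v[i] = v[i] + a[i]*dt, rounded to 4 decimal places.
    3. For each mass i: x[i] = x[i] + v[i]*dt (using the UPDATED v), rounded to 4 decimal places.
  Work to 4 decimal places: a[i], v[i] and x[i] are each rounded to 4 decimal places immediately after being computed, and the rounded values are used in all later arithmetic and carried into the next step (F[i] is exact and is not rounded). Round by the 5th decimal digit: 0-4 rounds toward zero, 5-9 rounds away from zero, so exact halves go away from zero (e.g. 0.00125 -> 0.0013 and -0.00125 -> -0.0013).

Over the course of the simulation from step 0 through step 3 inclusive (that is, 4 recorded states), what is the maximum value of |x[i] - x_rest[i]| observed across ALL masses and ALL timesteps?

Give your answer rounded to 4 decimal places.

Step 0: x=[1.0000 4.0000] v=[-2.0000 0.0000]
Step 1: x=[0.7500 4.0000] v=[-1.0000 0.0000]
Step 2: x=[0.8125 3.9688] v=[0.2500 -0.1250]
Step 3: x=[1.1680 3.9180] v=[1.4219 -0.2032]
Max displacement = 2.2500

Answer: 2.2500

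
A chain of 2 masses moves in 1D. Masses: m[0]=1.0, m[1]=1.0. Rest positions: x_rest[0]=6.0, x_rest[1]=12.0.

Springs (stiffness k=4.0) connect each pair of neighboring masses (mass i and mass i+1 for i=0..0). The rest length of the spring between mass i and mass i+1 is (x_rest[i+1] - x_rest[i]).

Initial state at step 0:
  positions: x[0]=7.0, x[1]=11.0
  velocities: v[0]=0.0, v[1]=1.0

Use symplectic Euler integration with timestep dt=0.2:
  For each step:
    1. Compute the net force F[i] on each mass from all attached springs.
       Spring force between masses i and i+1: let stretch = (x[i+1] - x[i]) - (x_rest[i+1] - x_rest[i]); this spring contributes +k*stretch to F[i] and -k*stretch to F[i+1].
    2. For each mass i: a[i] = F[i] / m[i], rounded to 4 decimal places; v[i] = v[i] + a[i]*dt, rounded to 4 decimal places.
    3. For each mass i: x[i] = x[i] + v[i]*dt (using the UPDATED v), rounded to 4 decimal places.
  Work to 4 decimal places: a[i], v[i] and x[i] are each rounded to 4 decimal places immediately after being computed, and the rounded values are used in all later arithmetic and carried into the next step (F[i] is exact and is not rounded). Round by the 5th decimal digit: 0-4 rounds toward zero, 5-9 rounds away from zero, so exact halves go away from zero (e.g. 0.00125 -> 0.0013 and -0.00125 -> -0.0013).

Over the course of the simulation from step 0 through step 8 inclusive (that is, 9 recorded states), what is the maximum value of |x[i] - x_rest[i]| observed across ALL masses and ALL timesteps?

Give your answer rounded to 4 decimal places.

Step 0: x=[7.0000 11.0000] v=[0.0000 1.0000]
Step 1: x=[6.6800 11.5200] v=[-1.6000 2.6000]
Step 2: x=[6.1744 12.2256] v=[-2.5280 3.5280]
Step 3: x=[5.6770 12.9230] v=[-2.4870 3.4870]
Step 4: x=[5.3790 13.4210] v=[-1.4902 2.4902]
Step 5: x=[5.4077 13.5923] v=[0.1434 0.8566]
Step 6: x=[5.7859 13.4141] v=[1.8911 -0.8911]
Step 7: x=[6.4246 12.9754] v=[3.1937 -2.1937]
Step 8: x=[7.1515 12.4485] v=[3.6343 -2.6343]
Max displacement = 1.5923

Answer: 1.5923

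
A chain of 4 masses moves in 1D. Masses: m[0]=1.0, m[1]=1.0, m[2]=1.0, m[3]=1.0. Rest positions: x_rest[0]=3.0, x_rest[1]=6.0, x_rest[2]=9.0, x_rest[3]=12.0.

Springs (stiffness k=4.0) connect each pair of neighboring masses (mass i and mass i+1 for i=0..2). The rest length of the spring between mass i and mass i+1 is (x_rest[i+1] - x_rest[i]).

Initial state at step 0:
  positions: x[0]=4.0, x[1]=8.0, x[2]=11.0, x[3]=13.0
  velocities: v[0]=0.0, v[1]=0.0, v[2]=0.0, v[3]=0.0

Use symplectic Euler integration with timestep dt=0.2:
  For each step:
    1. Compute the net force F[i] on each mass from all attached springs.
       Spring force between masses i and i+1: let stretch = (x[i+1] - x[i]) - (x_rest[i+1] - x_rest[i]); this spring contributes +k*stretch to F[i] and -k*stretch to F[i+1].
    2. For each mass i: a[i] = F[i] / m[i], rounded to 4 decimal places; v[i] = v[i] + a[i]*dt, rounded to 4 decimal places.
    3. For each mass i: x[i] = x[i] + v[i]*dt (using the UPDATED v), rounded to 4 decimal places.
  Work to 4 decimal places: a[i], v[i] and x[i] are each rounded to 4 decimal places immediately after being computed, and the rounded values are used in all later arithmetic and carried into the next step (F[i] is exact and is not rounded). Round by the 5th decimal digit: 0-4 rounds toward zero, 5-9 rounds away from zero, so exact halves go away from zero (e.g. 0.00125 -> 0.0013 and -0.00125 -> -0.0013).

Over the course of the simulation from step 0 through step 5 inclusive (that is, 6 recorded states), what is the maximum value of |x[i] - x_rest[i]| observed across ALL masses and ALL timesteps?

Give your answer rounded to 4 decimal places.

Step 0: x=[4.0000 8.0000 11.0000 13.0000] v=[0.0000 0.0000 0.0000 0.0000]
Step 1: x=[4.1600 7.8400 10.8400 13.1600] v=[0.8000 -0.8000 -0.8000 0.8000]
Step 2: x=[4.4288 7.5712 10.5712 13.4288] v=[1.3440 -1.3440 -1.3440 1.3440]
Step 3: x=[4.7204 7.2796 10.2796 13.7204] v=[1.4579 -1.4579 -1.4579 1.4579]
Step 4: x=[4.9415 7.0585 10.0585 13.9415] v=[1.1053 -1.1053 -1.1053 1.1053]
Step 5: x=[5.0213 6.9787 9.9787 14.0213] v=[0.3989 -0.3989 -0.3989 0.3989]
Max displacement = 2.0213

Answer: 2.0213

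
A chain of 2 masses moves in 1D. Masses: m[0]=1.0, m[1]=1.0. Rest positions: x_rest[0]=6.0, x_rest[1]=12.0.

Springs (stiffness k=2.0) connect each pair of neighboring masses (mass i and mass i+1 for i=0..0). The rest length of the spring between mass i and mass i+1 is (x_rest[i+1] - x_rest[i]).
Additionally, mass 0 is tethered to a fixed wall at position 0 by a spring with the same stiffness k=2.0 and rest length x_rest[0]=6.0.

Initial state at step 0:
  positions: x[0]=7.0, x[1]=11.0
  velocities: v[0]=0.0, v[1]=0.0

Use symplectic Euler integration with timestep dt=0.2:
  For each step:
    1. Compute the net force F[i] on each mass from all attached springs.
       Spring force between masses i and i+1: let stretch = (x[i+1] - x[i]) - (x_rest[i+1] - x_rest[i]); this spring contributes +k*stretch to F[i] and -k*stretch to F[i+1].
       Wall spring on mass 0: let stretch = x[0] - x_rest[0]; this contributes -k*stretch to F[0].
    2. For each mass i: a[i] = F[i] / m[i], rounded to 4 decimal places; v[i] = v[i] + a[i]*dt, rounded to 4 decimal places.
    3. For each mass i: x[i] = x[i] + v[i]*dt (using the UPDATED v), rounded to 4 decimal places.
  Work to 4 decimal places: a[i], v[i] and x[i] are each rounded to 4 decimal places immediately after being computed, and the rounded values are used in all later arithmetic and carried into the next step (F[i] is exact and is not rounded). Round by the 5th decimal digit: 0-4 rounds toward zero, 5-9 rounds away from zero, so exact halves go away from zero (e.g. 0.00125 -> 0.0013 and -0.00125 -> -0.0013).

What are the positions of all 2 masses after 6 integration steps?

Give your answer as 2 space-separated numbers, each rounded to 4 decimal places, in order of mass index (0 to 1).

Step 0: x=[7.0000 11.0000] v=[0.0000 0.0000]
Step 1: x=[6.7600 11.1600] v=[-1.2000 0.8000]
Step 2: x=[6.3312 11.4480] v=[-2.1440 1.4400]
Step 3: x=[5.8052 11.8067] v=[-2.6298 1.7933]
Step 4: x=[5.2949 12.1652] v=[-2.5513 1.7927]
Step 5: x=[4.9107 12.4541] v=[-1.9211 1.4446]
Step 6: x=[4.7371 12.6195] v=[-0.8680 0.8272]

Answer: 4.7371 12.6195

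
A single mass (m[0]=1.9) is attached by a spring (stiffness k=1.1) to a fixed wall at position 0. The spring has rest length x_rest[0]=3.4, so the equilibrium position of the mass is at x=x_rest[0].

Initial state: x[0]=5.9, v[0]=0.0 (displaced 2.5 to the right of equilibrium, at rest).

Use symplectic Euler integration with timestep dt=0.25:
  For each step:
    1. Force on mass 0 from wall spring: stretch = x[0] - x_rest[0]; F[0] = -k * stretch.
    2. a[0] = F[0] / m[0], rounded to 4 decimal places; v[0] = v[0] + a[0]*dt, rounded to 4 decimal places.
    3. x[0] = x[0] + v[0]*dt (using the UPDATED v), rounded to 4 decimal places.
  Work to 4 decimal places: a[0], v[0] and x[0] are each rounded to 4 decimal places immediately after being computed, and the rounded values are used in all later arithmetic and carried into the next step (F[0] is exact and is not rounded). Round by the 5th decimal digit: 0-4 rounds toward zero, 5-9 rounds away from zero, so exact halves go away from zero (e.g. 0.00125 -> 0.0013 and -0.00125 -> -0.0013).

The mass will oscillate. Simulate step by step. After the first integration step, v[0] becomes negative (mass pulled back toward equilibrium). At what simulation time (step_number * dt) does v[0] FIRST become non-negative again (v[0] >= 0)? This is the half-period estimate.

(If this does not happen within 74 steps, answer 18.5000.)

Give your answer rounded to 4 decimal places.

Answer: 4.2500

Derivation:
Step 0: x=[5.9000] v=[0.0000]
Step 1: x=[5.8095] v=[-0.3619]
Step 2: x=[5.6318] v=[-0.7107]
Step 3: x=[5.3734] v=[-1.0337]
Step 4: x=[5.0436] v=[-1.3193]
Step 5: x=[4.6543] v=[-1.5572]
Step 6: x=[4.2196] v=[-1.7388]
Step 7: x=[3.7553] v=[-1.8574]
Step 8: x=[3.2781] v=[-1.9088]
Step 9: x=[2.8053] v=[-1.8912]
Step 10: x=[2.3540] v=[-1.8051]
Step 11: x=[1.9406] v=[-1.6537]
Step 12: x=[1.5800] v=[-1.4425]
Step 13: x=[1.2852] v=[-1.1791]
Step 14: x=[1.0670] v=[-0.8730]
Step 15: x=[0.9332] v=[-0.5353]
Step 16: x=[0.8886] v=[-0.1783]
Step 17: x=[0.9349] v=[0.1852]
First v>=0 after going negative at step 17, time=4.2500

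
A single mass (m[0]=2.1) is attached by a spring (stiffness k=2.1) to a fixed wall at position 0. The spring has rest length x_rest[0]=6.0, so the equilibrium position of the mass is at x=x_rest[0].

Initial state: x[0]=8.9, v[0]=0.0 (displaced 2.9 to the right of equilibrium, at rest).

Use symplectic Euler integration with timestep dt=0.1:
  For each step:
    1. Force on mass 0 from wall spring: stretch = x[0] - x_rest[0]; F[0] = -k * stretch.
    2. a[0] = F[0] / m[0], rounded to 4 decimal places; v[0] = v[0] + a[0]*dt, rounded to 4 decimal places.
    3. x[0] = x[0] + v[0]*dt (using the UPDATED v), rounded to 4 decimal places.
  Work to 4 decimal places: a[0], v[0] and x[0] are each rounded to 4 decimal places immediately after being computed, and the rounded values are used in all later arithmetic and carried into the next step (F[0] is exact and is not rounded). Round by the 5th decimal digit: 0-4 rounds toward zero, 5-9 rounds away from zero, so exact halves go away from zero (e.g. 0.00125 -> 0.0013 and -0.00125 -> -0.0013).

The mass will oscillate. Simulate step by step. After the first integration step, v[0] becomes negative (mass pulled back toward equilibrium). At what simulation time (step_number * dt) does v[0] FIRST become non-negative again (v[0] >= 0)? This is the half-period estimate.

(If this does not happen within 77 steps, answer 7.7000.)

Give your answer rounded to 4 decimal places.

Step 0: x=[8.9000] v=[0.0000]
Step 1: x=[8.8710] v=[-0.2900]
Step 2: x=[8.8133] v=[-0.5771]
Step 3: x=[8.7275] v=[-0.8584]
Step 4: x=[8.6144] v=[-1.1312]
Step 5: x=[8.4751] v=[-1.3926]
Step 6: x=[8.3111] v=[-1.6401]
Step 7: x=[8.1240] v=[-1.8712]
Step 8: x=[7.9156] v=[-2.0836]
Step 9: x=[7.6881] v=[-2.2752]
Step 10: x=[7.4437] v=[-2.4440]
Step 11: x=[7.1849] v=[-2.5884]
Step 12: x=[6.9142] v=[-2.7069]
Step 13: x=[6.6344] v=[-2.7983]
Step 14: x=[6.3482] v=[-2.8617]
Step 15: x=[6.0586] v=[-2.8965]
Step 16: x=[5.7684] v=[-2.9024]
Step 17: x=[5.4805] v=[-2.8792]
Step 18: x=[5.1978] v=[-2.8273]
Step 19: x=[4.9231] v=[-2.7471]
Step 20: x=[4.6592] v=[-2.6394]
Step 21: x=[4.4087] v=[-2.5053]
Step 22: x=[4.1741] v=[-2.3462]
Step 23: x=[3.9577] v=[-2.1636]
Step 24: x=[3.7618] v=[-1.9594]
Step 25: x=[3.5882] v=[-1.7356]
Step 26: x=[3.4388] v=[-1.4944]
Step 27: x=[3.3150] v=[-1.2383]
Step 28: x=[3.2180] v=[-0.9698]
Step 29: x=[3.1488] v=[-0.6916]
Step 30: x=[3.1082] v=[-0.4065]
Step 31: x=[3.0965] v=[-0.1173]
Step 32: x=[3.1138] v=[0.1731]
First v>=0 after going negative at step 32, time=3.2000

Answer: 3.2000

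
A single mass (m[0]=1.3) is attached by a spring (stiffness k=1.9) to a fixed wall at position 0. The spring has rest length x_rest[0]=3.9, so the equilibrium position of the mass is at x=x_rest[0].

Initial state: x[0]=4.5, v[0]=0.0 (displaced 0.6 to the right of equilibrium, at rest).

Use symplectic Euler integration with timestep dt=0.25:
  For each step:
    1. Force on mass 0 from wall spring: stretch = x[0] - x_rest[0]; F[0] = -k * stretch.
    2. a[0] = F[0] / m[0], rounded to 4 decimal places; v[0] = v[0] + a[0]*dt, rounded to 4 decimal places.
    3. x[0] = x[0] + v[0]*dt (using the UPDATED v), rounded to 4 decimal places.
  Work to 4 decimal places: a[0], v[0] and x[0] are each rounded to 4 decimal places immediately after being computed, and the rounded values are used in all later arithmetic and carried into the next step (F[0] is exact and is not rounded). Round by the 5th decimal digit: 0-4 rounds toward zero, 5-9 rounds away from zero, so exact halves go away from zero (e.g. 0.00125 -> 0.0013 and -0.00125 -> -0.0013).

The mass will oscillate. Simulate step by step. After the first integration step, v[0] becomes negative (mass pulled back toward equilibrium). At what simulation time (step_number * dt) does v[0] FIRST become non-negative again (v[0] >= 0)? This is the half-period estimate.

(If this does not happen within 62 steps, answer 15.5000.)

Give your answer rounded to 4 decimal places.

Step 0: x=[4.5000] v=[0.0000]
Step 1: x=[4.4452] v=[-0.2192]
Step 2: x=[4.3406] v=[-0.4184]
Step 3: x=[4.1958] v=[-0.5794]
Step 4: x=[4.0239] v=[-0.6875]
Step 5: x=[3.8407] v=[-0.7328]
Step 6: x=[3.6629] v=[-0.7111]
Step 7: x=[3.5068] v=[-0.6245]
Step 8: x=[3.3866] v=[-0.4808]
Step 9: x=[3.3133] v=[-0.2932]
Step 10: x=[3.2936] v=[-0.0788]
Step 11: x=[3.3293] v=[0.1428]
First v>=0 after going negative at step 11, time=2.7500

Answer: 2.7500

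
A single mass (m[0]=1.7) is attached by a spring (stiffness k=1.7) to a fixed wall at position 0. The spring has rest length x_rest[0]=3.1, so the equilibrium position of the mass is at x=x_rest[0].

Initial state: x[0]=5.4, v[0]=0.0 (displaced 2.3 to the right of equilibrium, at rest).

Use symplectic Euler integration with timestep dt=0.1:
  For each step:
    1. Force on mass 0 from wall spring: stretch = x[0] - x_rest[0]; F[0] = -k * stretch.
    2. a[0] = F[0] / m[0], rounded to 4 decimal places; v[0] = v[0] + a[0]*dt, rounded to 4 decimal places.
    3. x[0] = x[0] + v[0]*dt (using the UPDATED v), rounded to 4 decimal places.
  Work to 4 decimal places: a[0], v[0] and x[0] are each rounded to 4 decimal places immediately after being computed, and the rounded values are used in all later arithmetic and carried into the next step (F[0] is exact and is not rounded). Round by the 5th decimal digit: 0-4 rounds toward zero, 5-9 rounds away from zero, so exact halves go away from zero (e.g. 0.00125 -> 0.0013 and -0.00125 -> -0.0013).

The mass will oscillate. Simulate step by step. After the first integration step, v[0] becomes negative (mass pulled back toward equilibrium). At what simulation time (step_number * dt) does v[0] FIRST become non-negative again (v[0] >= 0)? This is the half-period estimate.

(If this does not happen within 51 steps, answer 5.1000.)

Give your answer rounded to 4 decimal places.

Step 0: x=[5.4000] v=[0.0000]
Step 1: x=[5.3770] v=[-0.2300]
Step 2: x=[5.3312] v=[-0.4577]
Step 3: x=[5.2631] v=[-0.6808]
Step 4: x=[5.1734] v=[-0.8971]
Step 5: x=[5.0630] v=[-1.1044]
Step 6: x=[4.9329] v=[-1.3007]
Step 7: x=[4.7845] v=[-1.4840]
Step 8: x=[4.6193] v=[-1.6525]
Step 9: x=[4.4389] v=[-1.8044]
Step 10: x=[4.2451] v=[-1.9383]
Step 11: x=[4.0398] v=[-2.0528]
Step 12: x=[3.8251] v=[-2.1468]
Step 13: x=[3.6032] v=[-2.2193]
Step 14: x=[3.3762] v=[-2.2696]
Step 15: x=[3.1465] v=[-2.2972]
Step 16: x=[2.9163] v=[-2.3019]
Step 17: x=[2.6880] v=[-2.2835]
Step 18: x=[2.4638] v=[-2.2423]
Step 19: x=[2.2459] v=[-2.1787]
Step 20: x=[2.0366] v=[-2.0933]
Step 21: x=[1.8379] v=[-1.9870]
Step 22: x=[1.6518] v=[-1.8608]
Step 23: x=[1.4802] v=[-1.7160]
Step 24: x=[1.3248] v=[-1.5540]
Step 25: x=[1.1872] v=[-1.3765]
Step 26: x=[1.0687] v=[-1.1852]
Step 27: x=[0.9705] v=[-0.9821]
Step 28: x=[0.8936] v=[-0.7692]
Step 29: x=[0.8387] v=[-0.5486]
Step 30: x=[0.8065] v=[-0.3225]
Step 31: x=[0.7972] v=[-0.0932]
Step 32: x=[0.8109] v=[0.1371]
First v>=0 after going negative at step 32, time=3.2000

Answer: 3.2000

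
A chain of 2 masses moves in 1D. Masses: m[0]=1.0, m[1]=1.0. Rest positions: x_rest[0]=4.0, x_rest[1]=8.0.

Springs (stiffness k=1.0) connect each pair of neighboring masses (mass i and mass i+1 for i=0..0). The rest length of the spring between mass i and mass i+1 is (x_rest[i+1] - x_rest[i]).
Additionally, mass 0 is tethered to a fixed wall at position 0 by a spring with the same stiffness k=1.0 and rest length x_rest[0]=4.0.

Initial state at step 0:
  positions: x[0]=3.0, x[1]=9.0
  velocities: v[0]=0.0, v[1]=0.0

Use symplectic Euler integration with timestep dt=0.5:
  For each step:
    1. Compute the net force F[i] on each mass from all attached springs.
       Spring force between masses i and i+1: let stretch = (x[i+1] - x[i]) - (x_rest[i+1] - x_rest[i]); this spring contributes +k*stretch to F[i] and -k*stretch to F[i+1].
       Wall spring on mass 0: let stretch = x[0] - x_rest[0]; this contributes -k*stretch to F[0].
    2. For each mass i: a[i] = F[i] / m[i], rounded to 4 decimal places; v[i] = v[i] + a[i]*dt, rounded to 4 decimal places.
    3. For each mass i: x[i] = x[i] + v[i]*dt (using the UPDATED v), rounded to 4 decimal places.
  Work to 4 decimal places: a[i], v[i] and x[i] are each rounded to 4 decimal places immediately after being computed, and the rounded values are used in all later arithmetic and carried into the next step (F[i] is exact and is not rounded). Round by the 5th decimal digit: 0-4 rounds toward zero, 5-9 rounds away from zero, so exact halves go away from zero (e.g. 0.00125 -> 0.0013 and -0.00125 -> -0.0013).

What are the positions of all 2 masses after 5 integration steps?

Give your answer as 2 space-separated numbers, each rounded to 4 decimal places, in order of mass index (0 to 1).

Step 0: x=[3.0000 9.0000] v=[0.0000 0.0000]
Step 1: x=[3.7500 8.5000] v=[1.5000 -1.0000]
Step 2: x=[4.7500 7.8125] v=[2.0000 -1.3750]
Step 3: x=[5.3282 7.3594] v=[1.1563 -0.9063]
Step 4: x=[5.0821 7.3985] v=[-0.4922 0.0781]
Step 5: x=[4.1446 7.8585] v=[-1.8751 0.9199]

Answer: 4.1446 7.8585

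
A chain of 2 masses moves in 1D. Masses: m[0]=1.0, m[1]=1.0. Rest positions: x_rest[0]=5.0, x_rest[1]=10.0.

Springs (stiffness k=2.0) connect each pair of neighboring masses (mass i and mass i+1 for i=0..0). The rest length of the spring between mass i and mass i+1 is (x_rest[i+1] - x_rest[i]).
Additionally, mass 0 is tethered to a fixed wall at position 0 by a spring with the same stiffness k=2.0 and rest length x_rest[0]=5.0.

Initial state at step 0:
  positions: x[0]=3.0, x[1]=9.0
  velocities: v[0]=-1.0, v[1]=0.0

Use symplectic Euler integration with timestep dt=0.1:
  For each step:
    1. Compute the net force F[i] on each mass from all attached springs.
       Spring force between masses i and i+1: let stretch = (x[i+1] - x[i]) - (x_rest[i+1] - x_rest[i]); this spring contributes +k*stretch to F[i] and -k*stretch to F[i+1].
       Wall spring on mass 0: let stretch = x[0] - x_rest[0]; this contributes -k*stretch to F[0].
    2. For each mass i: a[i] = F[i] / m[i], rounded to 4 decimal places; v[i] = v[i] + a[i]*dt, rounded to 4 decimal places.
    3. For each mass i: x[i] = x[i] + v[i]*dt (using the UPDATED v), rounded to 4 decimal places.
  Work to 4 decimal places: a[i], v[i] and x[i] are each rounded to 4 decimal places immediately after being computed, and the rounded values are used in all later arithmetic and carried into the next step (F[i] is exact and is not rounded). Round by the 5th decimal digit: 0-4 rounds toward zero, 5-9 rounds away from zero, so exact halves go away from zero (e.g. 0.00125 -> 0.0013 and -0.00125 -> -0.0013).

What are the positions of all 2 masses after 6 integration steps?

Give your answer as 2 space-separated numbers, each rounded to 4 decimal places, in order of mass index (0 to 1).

Step 0: x=[3.0000 9.0000] v=[-1.0000 0.0000]
Step 1: x=[2.9600 8.9800] v=[-0.4000 -0.2000]
Step 2: x=[2.9812 8.9396] v=[0.2120 -0.4040]
Step 3: x=[3.0619 8.8800] v=[0.8074 -0.5957]
Step 4: x=[3.1978 8.8041] v=[1.3586 -0.7593]
Step 5: x=[3.3818 8.7160] v=[1.8403 -0.8806]
Step 6: x=[3.6049 8.6213] v=[2.2308 -0.9474]

Answer: 3.6049 8.6213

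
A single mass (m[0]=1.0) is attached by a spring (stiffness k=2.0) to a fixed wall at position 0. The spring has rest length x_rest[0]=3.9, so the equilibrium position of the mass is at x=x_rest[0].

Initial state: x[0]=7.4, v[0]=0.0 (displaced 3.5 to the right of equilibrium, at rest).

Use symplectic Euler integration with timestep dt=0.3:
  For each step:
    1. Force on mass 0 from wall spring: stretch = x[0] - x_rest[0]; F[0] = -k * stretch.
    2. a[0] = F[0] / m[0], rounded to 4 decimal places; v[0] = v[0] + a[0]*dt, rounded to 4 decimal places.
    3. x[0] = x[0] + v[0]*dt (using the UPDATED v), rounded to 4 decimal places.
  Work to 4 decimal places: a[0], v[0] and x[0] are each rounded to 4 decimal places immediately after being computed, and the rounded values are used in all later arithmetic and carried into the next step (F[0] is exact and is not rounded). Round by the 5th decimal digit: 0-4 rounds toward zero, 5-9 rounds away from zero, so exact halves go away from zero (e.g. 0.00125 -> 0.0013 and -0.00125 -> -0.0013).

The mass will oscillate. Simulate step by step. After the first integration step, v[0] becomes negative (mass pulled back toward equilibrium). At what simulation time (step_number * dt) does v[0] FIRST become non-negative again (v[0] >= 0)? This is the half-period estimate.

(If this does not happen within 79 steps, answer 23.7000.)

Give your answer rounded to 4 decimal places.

Answer: 2.4000

Derivation:
Step 0: x=[7.4000] v=[0.0000]
Step 1: x=[6.7700] v=[-2.1000]
Step 2: x=[5.6234] v=[-3.8220]
Step 3: x=[4.1666] v=[-4.8560]
Step 4: x=[2.6618] v=[-5.0160]
Step 5: x=[1.3799] v=[-4.2731]
Step 6: x=[0.5516] v=[-2.7610]
Step 7: x=[0.3260] v=[-0.7520]
Step 8: x=[0.7437] v=[1.3924]
First v>=0 after going negative at step 8, time=2.4000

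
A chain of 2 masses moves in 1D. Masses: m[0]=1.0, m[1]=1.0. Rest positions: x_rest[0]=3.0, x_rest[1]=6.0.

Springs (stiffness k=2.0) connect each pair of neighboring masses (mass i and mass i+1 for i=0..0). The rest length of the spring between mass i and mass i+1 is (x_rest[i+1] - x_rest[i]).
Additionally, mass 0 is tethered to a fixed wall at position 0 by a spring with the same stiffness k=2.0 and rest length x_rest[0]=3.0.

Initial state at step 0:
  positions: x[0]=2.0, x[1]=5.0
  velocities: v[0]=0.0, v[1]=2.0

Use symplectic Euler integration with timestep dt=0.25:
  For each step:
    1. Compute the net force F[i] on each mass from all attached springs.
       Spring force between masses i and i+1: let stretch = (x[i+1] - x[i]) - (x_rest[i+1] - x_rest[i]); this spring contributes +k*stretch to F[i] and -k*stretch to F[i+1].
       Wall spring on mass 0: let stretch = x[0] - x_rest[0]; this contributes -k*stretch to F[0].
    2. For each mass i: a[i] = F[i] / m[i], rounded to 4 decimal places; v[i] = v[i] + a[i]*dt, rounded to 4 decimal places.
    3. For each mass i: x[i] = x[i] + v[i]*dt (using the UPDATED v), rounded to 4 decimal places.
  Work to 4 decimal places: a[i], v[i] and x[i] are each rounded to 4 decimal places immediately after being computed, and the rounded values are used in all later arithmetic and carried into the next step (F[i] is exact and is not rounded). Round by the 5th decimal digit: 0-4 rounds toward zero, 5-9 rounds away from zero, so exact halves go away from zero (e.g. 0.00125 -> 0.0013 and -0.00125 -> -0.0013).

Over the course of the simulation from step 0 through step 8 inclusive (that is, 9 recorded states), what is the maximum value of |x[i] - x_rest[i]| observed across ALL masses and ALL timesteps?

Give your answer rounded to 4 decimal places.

Answer: 1.7632

Derivation:
Step 0: x=[2.0000 5.0000] v=[0.0000 2.0000]
Step 1: x=[2.1250 5.5000] v=[0.5000 2.0000]
Step 2: x=[2.4063 5.9531] v=[1.1250 1.8125]
Step 3: x=[2.8301 6.3379] v=[1.6953 1.5391]
Step 4: x=[3.3387 6.6592] v=[2.0342 1.2852]
Step 5: x=[3.8450 6.9405] v=[2.0251 1.1250]
Step 6: x=[4.2576 7.2098] v=[1.6504 1.0773]
Step 7: x=[4.5070 7.4851] v=[0.9977 1.1012]
Step 8: x=[4.5653 7.7632] v=[0.2333 1.1122]
Max displacement = 1.7632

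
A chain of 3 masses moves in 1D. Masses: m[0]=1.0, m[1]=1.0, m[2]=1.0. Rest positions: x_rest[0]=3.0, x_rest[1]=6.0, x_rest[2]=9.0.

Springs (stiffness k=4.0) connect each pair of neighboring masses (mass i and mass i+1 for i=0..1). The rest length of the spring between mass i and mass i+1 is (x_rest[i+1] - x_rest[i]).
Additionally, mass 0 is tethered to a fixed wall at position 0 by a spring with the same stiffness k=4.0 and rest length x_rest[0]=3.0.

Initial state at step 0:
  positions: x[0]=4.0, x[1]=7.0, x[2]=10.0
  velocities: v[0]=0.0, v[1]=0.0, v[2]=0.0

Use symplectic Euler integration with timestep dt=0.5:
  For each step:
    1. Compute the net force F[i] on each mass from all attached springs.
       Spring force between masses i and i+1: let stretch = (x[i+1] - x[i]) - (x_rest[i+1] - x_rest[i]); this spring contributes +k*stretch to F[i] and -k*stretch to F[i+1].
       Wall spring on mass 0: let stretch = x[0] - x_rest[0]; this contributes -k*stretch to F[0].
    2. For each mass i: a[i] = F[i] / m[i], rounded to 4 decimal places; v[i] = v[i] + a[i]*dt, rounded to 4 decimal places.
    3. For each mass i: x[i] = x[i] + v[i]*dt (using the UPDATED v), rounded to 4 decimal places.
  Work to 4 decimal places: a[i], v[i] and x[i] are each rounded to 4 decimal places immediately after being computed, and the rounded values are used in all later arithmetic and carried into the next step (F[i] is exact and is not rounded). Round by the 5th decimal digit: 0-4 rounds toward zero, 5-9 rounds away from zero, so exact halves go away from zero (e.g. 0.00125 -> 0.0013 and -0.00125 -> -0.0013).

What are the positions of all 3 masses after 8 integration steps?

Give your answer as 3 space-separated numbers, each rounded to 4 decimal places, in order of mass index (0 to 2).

Step 0: x=[4.0000 7.0000 10.0000] v=[0.0000 0.0000 0.0000]
Step 1: x=[3.0000 7.0000 10.0000] v=[-2.0000 0.0000 0.0000]
Step 2: x=[3.0000 6.0000 10.0000] v=[0.0000 -2.0000 0.0000]
Step 3: x=[3.0000 6.0000 9.0000] v=[0.0000 0.0000 -2.0000]
Step 4: x=[3.0000 6.0000 8.0000] v=[0.0000 0.0000 -2.0000]
Step 5: x=[3.0000 5.0000 8.0000] v=[0.0000 -2.0000 0.0000]
Step 6: x=[2.0000 5.0000 8.0000] v=[-2.0000 0.0000 0.0000]
Step 7: x=[2.0000 5.0000 8.0000] v=[0.0000 0.0000 0.0000]
Step 8: x=[3.0000 5.0000 8.0000] v=[2.0000 0.0000 0.0000]

Answer: 3.0000 5.0000 8.0000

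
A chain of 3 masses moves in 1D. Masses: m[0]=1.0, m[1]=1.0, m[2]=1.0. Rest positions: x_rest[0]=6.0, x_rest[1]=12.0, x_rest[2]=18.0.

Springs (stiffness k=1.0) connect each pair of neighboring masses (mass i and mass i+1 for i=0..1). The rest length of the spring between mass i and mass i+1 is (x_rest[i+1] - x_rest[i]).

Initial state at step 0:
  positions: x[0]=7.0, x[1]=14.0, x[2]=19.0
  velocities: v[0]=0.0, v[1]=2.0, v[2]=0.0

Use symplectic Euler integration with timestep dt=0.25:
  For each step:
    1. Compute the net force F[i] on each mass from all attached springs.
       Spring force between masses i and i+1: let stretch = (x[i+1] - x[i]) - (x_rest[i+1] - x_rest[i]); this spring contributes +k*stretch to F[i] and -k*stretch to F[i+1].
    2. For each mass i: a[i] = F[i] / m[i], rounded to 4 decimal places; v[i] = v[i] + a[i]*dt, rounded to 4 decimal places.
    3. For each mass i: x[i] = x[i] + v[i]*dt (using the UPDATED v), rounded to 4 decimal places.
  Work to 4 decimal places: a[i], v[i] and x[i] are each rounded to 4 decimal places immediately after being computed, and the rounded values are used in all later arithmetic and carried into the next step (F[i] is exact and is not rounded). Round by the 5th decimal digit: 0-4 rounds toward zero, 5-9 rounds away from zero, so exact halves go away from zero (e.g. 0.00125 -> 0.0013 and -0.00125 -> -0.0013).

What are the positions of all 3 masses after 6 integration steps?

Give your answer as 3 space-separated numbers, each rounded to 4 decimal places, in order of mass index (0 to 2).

Answer: 8.4623 14.0756 20.4623

Derivation:
Step 0: x=[7.0000 14.0000 19.0000] v=[0.0000 2.0000 0.0000]
Step 1: x=[7.0625 14.3750 19.0625] v=[0.2500 1.5000 0.2500]
Step 2: x=[7.2070 14.5860 19.2070] v=[0.5781 0.8438 0.5781]
Step 3: x=[7.4377 14.6246 19.4377] v=[0.9229 0.1543 0.9229]
Step 4: x=[7.7426 14.5148 19.7426] v=[1.2196 -0.4392 1.2196]
Step 5: x=[8.0958 14.3085 20.0958] v=[1.4127 -0.8253 1.4127]
Step 6: x=[8.4623 14.0756 20.4623] v=[1.4659 -0.9317 1.4659]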